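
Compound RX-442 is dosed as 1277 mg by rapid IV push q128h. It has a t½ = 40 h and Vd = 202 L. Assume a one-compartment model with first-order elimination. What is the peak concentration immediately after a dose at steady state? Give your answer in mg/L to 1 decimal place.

τ/t½ = 128/40 ≈ 3.2, so fraction remaining f = (1/2)^(128/40) ≈ 0.1088.
Accumulation ratio R = 1/(1 − f) ≈ 1/0.8912 ≈ 1.1221.
Each bolus raises the concentration by D/Vd = 1277/202 ≈ 6.322 mg/L.
Steady-state peak Cmax,ss = C₀·R ≈ 6.322 × 1.1221 ≈ 7.094 mg/L.

7.1 mg/L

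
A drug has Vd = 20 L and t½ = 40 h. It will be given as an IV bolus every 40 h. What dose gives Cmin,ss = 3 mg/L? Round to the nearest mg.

60 mg

τ/t½ = 40/40 ≈ 1, so f = (1/2)^(40/40) ≈ 0.500000.
Cmin,ss = (D/Vd)·f/(1−f), so D = Cmin,ss·Vd·(1−f)/f.
D = 3 × 20 × (1−f)/f ≈ 3 × 20 × 1.00000 ≈ 60.00 mg.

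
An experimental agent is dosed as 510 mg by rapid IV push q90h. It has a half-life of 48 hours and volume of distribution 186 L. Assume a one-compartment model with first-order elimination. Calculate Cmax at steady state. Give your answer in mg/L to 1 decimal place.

k = ln2/t½ = ln2/48 ≈ 0.014441 h⁻¹; fraction remaining f = e^(−kτ) = e^(−0.014441×90) ≈ 0.2726.
At steady state, accumulation factor R = 1/(1 − e^(−kτ)) ≈ 1.3748.
Single-dose peak C₀ = D/Vd = 510/186 ≈ 2.742 mg/L.
Steady-state peak Cmax,ss = C₀·R ≈ 2.742 × 1.3748 ≈ 3.770 mg/L.

3.8 mg/L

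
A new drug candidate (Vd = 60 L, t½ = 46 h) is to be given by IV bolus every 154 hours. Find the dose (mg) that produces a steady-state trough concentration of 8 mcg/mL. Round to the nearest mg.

τ/t½ = 154/46 ≈ 3.3478, so f = (1/2)^(154/46) ≈ 0.098221.
Cmin,ss = (D/Vd)·f/(1−f), so D = Cmin,ss·Vd·(1−f)/f.
D = 8 × 60 × (1−f)/f ≈ 8 × 60 × 9.18112 ≈ 4406.94 mg.

4407 mg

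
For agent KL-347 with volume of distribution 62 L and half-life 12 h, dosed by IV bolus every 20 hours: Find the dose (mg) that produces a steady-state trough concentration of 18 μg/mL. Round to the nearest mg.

τ/t½ = 20/12 ≈ 1.6667, so f = (1/2)^(20/12) ≈ 0.314980.
Cmin,ss = (D/Vd)·f/(1−f), so D = Cmin,ss·Vd·(1−f)/f.
D = 18 × 62 × (1−f)/f ≈ 18 × 62 × 2.17480 ≈ 2427.08 mg.

2427 mg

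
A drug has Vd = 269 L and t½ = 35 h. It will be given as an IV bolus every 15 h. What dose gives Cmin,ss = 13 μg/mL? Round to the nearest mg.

τ/t½ = 15/35 ≈ 0.42857, so f = (1/2)^(15/35) ≈ 0.742997.
Cmin,ss = (D/Vd)·f/(1−f), so D = Cmin,ss·Vd·(1−f)/f.
D = 13 × 269 × (1−f)/f ≈ 13 × 269 × 0.34590 ≈ 1209.61 mg.

1210 mg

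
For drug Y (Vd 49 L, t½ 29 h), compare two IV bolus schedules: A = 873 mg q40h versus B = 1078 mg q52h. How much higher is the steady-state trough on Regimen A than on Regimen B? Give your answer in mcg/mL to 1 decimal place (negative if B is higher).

Regimen A: f = (1/2)^(40/29) ≈ 0.3844; Cmin,ss = (873/49)·f/(1−f) ≈ 11.125 mcg/mL.
Regimen B: f = (1/2)^(52/29) ≈ 0.2886; Cmin,ss = (1078/49)·f/(1−f) ≈ 8.925 mcg/mL.
Difference ≈ 11.125 − 8.925 ≈ 2.200 mcg/mL.

2.2 mcg/mL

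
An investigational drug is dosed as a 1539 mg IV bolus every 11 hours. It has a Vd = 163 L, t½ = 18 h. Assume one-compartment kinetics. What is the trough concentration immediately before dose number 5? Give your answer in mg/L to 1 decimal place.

f = (1/2)^(τ/t½) = (1/2)^(11/18) ≈ 0.6547.
C₀ = D/Vd = 1539/163 ≈ 9.442 mg/L.
Before the 5th dose, 4 doses have been given. Superposition: Cmin = C₀·(f + f² + … + f^4).
≈ 9.442 × (0.6547 + 0.4286 + 0.2806 + 0.1837) ≈ 9.442 × 1.5476 ≈ 14.612 mg/L.

14.6 mg/L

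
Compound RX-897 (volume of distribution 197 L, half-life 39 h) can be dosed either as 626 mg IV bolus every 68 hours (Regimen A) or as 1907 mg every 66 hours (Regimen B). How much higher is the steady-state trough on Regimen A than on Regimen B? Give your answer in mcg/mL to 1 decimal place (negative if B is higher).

Regimen A: f = (1/2)^(68/39) ≈ 0.2986; Cmin,ss = (626/197)·f/(1−f) ≈ 1.353 mcg/mL.
Regimen B: f = (1/2)^(66/39) ≈ 0.3094; Cmin,ss = (1907/197)·f/(1−f) ≈ 4.337 mcg/mL.
Difference ≈ 1.353 − 4.337 ≈ -2.984 mcg/mL.

-3.0 mcg/mL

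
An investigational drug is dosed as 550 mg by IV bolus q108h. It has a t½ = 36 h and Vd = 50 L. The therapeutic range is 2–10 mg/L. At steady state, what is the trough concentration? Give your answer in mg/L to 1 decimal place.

τ = 108 h = 3 half-lives, so f = (1/2)^3 = 0.125.
Accumulation ratio R = 1/(1 − f) = 1/0.875 = 8/7.
Single-dose peak C₀ = D/Vd = 550/50 = 11 mg/L.
Steady-state peak Cmax,ss = C₀·R = 11 × 8/7 ≈ 12.571 mg/L.
Steady-state trough Cmin,ss = Cmax,ss·f ≈ 12.571 × 0.125 ≈ 1.571 mg/L.
Trough 1.6 mg/L vs MEC 2 mg/L: subtherapeutic.

1.6 mg/L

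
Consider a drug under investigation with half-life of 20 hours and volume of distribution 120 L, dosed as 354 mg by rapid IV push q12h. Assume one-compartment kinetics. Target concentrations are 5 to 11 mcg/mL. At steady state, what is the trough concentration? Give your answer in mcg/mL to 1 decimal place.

5.7 mcg/mL

Over one 12-h interval, 12/20 ≈ 0.6 half-lives elapse, leaving f ≈ 0.6598 of each dose.
Each bolus raises the concentration by D/Vd = 354/120 ≈ 2.950 mcg/mL.
Steady-state trough Cmin,ss = C₀·f/(1−f) ≈ 2.950 × 0.6598/0.3402 ≈ 5.721 mcg/mL.
Trough 5.7 mcg/mL vs MEC 5 mcg/mL: adequate.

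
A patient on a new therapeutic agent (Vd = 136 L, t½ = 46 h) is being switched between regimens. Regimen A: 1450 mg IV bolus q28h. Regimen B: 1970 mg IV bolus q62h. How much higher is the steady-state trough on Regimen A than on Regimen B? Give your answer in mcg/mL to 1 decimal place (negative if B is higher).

Regimen A: f = (1/2)^(28/46) ≈ 0.6558; Cmin,ss = (1450/136)·f/(1−f) ≈ 20.314 mcg/mL.
Regimen B: f = (1/2)^(62/46) ≈ 0.3929; Cmin,ss = (1970/136)·f/(1−f) ≈ 9.375 mcg/mL.
Difference ≈ 20.314 − 9.375 ≈ 10.939 mcg/mL.

10.9 mcg/mL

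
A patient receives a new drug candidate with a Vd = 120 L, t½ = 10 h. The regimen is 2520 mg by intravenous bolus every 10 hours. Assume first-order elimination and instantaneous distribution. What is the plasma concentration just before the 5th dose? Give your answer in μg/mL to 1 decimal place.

19.7 μg/mL

f = (1/2)^(τ/t½) = (1/2)^(10/10) ≈ 0.5000.
C₀ = D/Vd = 2520/120 ≈ 21.000 μg/mL.
Before the 5th dose, 4 doses have been given. Superposition: Cmin = C₀·(f + f² + … + f^4).
≈ 21.000 × (0.5000 + 0.2500 + 0.1250 + 0.0625) ≈ 21.000 × 0.9375 ≈ 19.688 μg/mL.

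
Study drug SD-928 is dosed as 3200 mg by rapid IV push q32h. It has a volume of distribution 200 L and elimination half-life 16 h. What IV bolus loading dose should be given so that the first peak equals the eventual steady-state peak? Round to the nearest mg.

f = (1/2)^(32/16) ≈ 0.250000; accumulation ratio R = 1/(1−f) ≈ 1.33333.
Loading dose to hit Cmax,ss on first dose: D_load = D_maint·R ≈ 3200 × 1.33333 ≈ 4266.66 mg.

4267 mg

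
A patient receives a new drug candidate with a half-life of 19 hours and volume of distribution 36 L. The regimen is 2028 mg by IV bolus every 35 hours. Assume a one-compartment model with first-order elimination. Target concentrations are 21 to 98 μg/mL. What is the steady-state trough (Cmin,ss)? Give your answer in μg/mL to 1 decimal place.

k = ln2/t½ = ln2/19 ≈ 0.036481 h⁻¹; fraction remaining f = e^(−kτ) = e^(−0.036481×35) ≈ 0.2789.
Each bolus raises the concentration by D/Vd = 2028/36 ≈ 56.333 μg/mL.
Steady-state trough Cmin,ss = C₀·f/(1−f) ≈ 56.333 × 0.2789/0.7211 ≈ 21.788 μg/mL.
Trough 21.8 μg/mL vs MEC 21 μg/mL: adequate.

21.8 μg/mL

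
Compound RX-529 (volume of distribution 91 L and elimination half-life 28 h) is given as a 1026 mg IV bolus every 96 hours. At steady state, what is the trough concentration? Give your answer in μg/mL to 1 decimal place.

1.2 μg/mL

k = ln2/t½ = ln2/28 ≈ 0.024755 h⁻¹; fraction remaining f = e^(−kτ) = e^(−0.024755×96) ≈ 0.0929.
Single-dose peak C₀ = D/Vd = 1026/91 ≈ 11.275 μg/mL.
Steady-state trough Cmin,ss = C₀·f/(1−f) ≈ 11.275 × 0.0929/0.9071 ≈ 1.155 μg/mL.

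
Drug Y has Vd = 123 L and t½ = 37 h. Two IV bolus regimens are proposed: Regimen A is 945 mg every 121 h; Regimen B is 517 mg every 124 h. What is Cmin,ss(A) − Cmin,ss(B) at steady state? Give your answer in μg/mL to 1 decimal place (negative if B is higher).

0.4 μg/mL

Regimen A: f = (1/2)^(121/37) ≈ 0.1036; Cmin,ss = (945/123)·f/(1−f) ≈ 0.888 μg/mL.
Regimen B: f = (1/2)^(124/37) ≈ 0.0980; Cmin,ss = (517/123)·f/(1−f) ≈ 0.457 μg/mL.
Difference ≈ 0.888 − 0.457 ≈ 0.431 μg/mL.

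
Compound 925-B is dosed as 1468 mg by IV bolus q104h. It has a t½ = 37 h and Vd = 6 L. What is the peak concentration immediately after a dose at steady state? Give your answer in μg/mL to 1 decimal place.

τ/t½ = 104/37 ≈ 2.8108, so fraction remaining f = (1/2)^(104/37) ≈ 0.1425.
At steady state, accumulation factor R = 1/(1 − e^(−kτ)) ≈ 1.1662.
Single-dose peak C₀ = D/Vd = 1468/6 ≈ 244.667 μg/mL.
Steady-state peak Cmax,ss = C₀·R ≈ 244.667 × 1.1662 ≈ 285.331 μg/mL.

285.3 μg/mL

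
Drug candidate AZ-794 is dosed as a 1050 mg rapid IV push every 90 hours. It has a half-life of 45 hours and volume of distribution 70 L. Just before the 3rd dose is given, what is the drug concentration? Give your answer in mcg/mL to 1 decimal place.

f = (1/2)^(τ/t½) = (1/2)^(90/45) ≈ 0.2500.
C₀ = D/Vd = 1050/70 ≈ 15.000 mcg/mL.
Before the 3rd dose, 2 doses have been given. Superposition: Cmin = C₀·(f + f²).
≈ 15.000 × (0.2500 + 0.0625) ≈ 15.000 × 0.3125 ≈ 4.688 mcg/mL.

4.7 mcg/mL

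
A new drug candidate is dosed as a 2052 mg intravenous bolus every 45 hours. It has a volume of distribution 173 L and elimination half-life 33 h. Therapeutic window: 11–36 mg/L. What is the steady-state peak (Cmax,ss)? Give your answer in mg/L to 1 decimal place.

τ/t½ = 45/33 ≈ 1.3636, so fraction remaining f = (1/2)^(45/33) ≈ 0.3886.
At steady state, accumulation factor R = 1/(1 − e^(−kτ)) ≈ 1.6356.
Each bolus raises the concentration by D/Vd = 2052/173 ≈ 11.861 mg/L.
Cmax,ss = C₀/(1 − f) ≈ 11.861/0.6114 ≈ 19.400 mg/L.
Peak 19.4 mg/L vs MTC 36 mg/L: below toxic threshold.

19.4 mg/L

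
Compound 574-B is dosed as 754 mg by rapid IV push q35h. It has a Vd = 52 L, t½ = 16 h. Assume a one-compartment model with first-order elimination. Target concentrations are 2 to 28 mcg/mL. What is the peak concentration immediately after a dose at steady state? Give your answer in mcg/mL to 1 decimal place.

18.6 mcg/mL

Over one 35-h interval, 35/16 ≈ 2.1875 half-lives elapse, leaving f ≈ 0.2195 of each dose.
Accumulation ratio R = 1/(1 − f) ≈ 1/0.7805 ≈ 1.2812.
Single-dose peak C₀ = D/Vd = 754/52 ≈ 14.500 mcg/mL.
Steady-state peak Cmax,ss = C₀·R ≈ 14.500 × 1.2812 ≈ 18.577 mcg/mL.
Peak 18.6 mcg/mL vs MTC 28 mcg/mL: below toxic threshold.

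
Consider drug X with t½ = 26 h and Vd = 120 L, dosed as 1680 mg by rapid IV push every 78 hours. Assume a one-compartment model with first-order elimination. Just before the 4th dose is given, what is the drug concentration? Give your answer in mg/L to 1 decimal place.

2.0 mg/L

f = (1/2)^(τ/t½) = (1/2)^(78/26) ≈ 0.1250.
C₀ = D/Vd = 1680/120 ≈ 14.000 mg/L.
Before the 4th dose, 3 doses have been given. Superposition: Cmin = C₀·(f + f² + … + f^3).
≈ 14.000 × (0.1250 + 0.0156 + 0.0020) ≈ 14.000 × 0.1426 ≈ 1.996 mg/L.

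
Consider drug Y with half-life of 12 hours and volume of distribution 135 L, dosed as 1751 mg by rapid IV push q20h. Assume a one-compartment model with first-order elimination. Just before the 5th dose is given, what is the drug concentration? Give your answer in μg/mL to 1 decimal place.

5.9 μg/mL

f = (1/2)^(τ/t½) = (1/2)^(20/12) ≈ 0.3150.
C₀ = D/Vd = 1751/135 ≈ 12.970 μg/mL.
Before the 5th dose, 4 doses have been given. Superposition: Cmin = C₀·(f + f² + … + f^4).
≈ 12.970 × (0.3150 + 0.0992 + 0.0313 + 0.0098) ≈ 12.970 × 0.4553 ≈ 5.905 μg/mL.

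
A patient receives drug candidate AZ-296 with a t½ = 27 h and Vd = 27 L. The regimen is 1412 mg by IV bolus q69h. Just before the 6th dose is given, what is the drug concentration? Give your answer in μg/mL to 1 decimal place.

10.7 μg/mL

f = (1/2)^(τ/t½) = (1/2)^(69/27) ≈ 0.1701.
C₀ = D/Vd = 1412/27 ≈ 52.296 μg/mL.
Before the 6th dose, 5 doses have been given. Superposition: Cmin = C₀·(f + f² + … + f^5).
≈ 52.296 × (0.1701 + 0.0289 + 0.0049 + 0.0008 + 0.0001) ≈ 52.296 × 0.2048 ≈ 10.710 μg/mL.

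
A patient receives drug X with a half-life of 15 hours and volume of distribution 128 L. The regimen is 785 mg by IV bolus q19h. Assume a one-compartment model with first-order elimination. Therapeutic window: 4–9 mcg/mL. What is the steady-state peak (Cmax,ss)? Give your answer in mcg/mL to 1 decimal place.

k = ln2/t½ = ln2/15 ≈ 0.046210 h⁻¹; fraction remaining f = e^(−kτ) = e^(−0.046210×19) ≈ 0.4156.
At steady state, accumulation factor R = 1/(1 − e^(−kτ)) ≈ 1.7112.
Single-dose peak C₀ = D/Vd = 785/128 ≈ 6.133 mcg/mL.
Steady-state peak Cmax,ss = C₀·R ≈ 6.133 × 1.7112 ≈ 10.495 mcg/mL.
Peak 10.5 mcg/mL vs MTC 9 mcg/mL: exceeds toxic threshold.

10.5 mcg/mL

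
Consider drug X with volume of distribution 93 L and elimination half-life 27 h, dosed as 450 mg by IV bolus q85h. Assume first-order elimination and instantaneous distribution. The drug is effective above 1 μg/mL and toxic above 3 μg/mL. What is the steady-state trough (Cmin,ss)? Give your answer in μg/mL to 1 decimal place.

0.6 μg/mL

Over one 85-h interval, 85/27 ≈ 3.1481 half-lives elapse, leaving f ≈ 0.1128 of each dose.
Accumulation ratio R = 1/(1 − f) ≈ 1/0.8872 ≈ 1.1271.
Each bolus raises the concentration by D/Vd = 450/93 ≈ 4.839 μg/mL.
Steady-state peak Cmax,ss = C₀·R ≈ 4.839 × 1.1271 ≈ 5.454 μg/mL.
One interval later, Cmin,ss = Cmax,ss·e^(−kτ) ≈ 5.454 × 0.1128 ≈ 0.615 μg/mL.
Trough 0.6 μg/mL vs MEC 1 μg/mL: subtherapeutic.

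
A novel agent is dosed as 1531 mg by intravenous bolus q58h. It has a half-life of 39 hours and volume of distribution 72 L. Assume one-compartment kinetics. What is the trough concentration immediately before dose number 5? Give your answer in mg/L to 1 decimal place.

f = (1/2)^(τ/t½) = (1/2)^(58/39) ≈ 0.3567.
C₀ = D/Vd = 1531/72 ≈ 21.264 mg/L.
Before the 5th dose, 4 doses have been given. Superposition: Cmin = C₀·(f + f² + … + f^4).
≈ 21.264 × (0.3567 + 0.1272 + 0.0454 + 0.0162) ≈ 21.264 × 0.5455 ≈ 11.600 mg/L.

11.6 mg/L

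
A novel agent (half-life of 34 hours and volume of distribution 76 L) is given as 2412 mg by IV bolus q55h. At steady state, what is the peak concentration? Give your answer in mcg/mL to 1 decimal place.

47.1 mcg/mL

Over one 55-h interval, 55/34 ≈ 1.6176 half-lives elapse, leaving f ≈ 0.3259 of each dose.
At steady state, accumulation factor R = 1/(1 − e^(−kτ)) ≈ 1.4835.
Each bolus raises the concentration by D/Vd = 2412/76 ≈ 31.737 mcg/mL.
Cmax,ss = C₀/(1 − f) ≈ 31.737/0.6741 ≈ 47.081 mcg/mL.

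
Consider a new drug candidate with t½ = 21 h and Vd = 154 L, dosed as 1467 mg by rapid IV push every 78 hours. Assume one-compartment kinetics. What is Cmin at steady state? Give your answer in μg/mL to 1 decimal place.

0.8 μg/mL

τ/t½ = 78/21 ≈ 3.7143, so fraction remaining f = (1/2)^(78/21) ≈ 0.0762.
At steady state, accumulation factor R = 1/(1 − e^(−kτ)) ≈ 1.0825.
Single-dose peak C₀ = D/Vd = 1467/154 ≈ 9.526 μg/mL.
Cmax,ss = C₀/(1 − f) ≈ 9.526/0.9238 ≈ 10.312 μg/mL.
Steady-state trough Cmin,ss = Cmax,ss·f ≈ 10.312 × 0.0762 ≈ 0.786 μg/mL.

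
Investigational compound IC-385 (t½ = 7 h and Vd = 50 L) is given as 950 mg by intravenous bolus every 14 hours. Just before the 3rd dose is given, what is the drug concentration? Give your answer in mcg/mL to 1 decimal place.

5.9 mcg/mL

f = (1/2)^(τ/t½) = (1/2)^(14/7) ≈ 0.2500.
C₀ = D/Vd = 950/50 ≈ 19.000 mcg/mL.
Before the 3rd dose, 2 doses have been given. Superposition: Cmin = C₀·(f + f²).
≈ 19.000 × (0.2500 + 0.0625) ≈ 19.000 × 0.3125 ≈ 5.938 mcg/mL.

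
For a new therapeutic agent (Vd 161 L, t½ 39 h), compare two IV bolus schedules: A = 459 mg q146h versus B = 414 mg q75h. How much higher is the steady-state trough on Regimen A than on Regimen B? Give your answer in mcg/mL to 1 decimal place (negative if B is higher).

-0.7 mcg/mL

Regimen A: f = (1/2)^(146/39) ≈ 0.0747; Cmin,ss = (459/161)·f/(1−f) ≈ 0.230 mcg/mL.
Regimen B: f = (1/2)^(75/39) ≈ 0.2637; Cmin,ss = (414/161)·f/(1−f) ≈ 0.921 mcg/mL.
Difference ≈ 0.230 − 0.921 ≈ -0.691 mcg/mL.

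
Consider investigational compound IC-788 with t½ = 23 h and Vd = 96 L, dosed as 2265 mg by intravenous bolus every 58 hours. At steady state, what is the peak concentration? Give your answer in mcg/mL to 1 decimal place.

Over one 58-h interval, 58/23 ≈ 2.5217 half-lives elapse, leaving f ≈ 0.1741 of each dose.
Accumulation ratio R = 1/(1 − f) ≈ 1/0.8259 ≈ 1.2108.
Each bolus raises the concentration by D/Vd = 2265/96 ≈ 23.594 mcg/mL.
Steady-state peak Cmax,ss = C₀·R ≈ 23.594 × 1.2108 ≈ 28.568 mcg/mL.

28.6 mcg/mL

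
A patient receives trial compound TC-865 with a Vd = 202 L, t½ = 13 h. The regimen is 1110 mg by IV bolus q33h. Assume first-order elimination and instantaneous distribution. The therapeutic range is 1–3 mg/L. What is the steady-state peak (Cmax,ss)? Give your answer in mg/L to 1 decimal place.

6.6 mg/L

Over one 33-h interval, 33/13 ≈ 2.5385 half-lives elapse, leaving f ≈ 0.1721 of each dose.
At steady state, accumulation factor R = 1/(1 − e^(−kτ)) ≈ 1.2079.
Each bolus raises the concentration by D/Vd = 1110/202 ≈ 5.495 mg/L.
Cmax,ss = C₀/(1 − f) ≈ 5.495/0.8279 ≈ 6.637 mg/L.
Peak 6.6 mg/L vs MTC 3 mg/L: exceeds toxic threshold.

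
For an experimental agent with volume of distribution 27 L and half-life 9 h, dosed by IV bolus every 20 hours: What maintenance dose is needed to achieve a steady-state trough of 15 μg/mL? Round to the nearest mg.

τ/t½ = 20/9 ≈ 2.2222, so f = (1/2)^(20/9) ≈ 0.214311.
Cmin,ss = (D/Vd)·f/(1−f), so D = Cmin,ss·Vd·(1−f)/f.
D = 15 × 27 × (1−f)/f ≈ 15 × 27 × 3.66612 ≈ 1484.78 mg.

1485 mg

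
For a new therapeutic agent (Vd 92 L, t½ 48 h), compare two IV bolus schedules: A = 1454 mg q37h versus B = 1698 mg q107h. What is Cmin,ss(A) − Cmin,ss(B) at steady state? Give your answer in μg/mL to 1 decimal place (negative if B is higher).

Regimen A: f = (1/2)^(37/48) ≈ 0.5861; Cmin,ss = (1454/92)·f/(1−f) ≈ 22.380 μg/mL.
Regimen B: f = (1/2)^(107/48) ≈ 0.2133; Cmin,ss = (1698/92)·f/(1−f) ≈ 5.004 μg/mL.
Difference ≈ 22.380 − 5.004 ≈ 17.376 μg/mL.

17.4 μg/mL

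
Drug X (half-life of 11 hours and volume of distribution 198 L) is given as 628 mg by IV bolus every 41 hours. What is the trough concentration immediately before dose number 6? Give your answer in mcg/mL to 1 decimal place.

f = (1/2)^(τ/t½) = (1/2)^(41/11) ≈ 0.0755.
C₀ = D/Vd = 628/198 ≈ 3.172 mcg/mL.
Before the 6th dose, 5 doses have been given. Superposition: Cmin = C₀·(f + f² + … + f^5).
≈ 3.172 × (0.0755 + 0.0057 + 0.0004 + 0.0000 + 0.0000) ≈ 3.172 × 0.0816 ≈ 0.259 mcg/mL.

0.3 mcg/mL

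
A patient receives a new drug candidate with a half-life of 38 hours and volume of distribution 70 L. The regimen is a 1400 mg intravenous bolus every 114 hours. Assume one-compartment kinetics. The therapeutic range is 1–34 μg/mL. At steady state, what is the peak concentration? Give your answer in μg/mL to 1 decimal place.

22.9 μg/mL

The dosing interval is 3 half-lives, so f = 2^(−3) = 0.125.
At steady state, R = 1/(1 − 0.125) = 8/7.
Single-dose peak C₀ = D/Vd = 1400/70 = 20 μg/mL.
Steady-state peak Cmax,ss = C₀·R = 20 × 8/7 ≈ 22.857 μg/mL.
Peak 22.9 μg/mL vs MTC 34 μg/mL: below toxic threshold.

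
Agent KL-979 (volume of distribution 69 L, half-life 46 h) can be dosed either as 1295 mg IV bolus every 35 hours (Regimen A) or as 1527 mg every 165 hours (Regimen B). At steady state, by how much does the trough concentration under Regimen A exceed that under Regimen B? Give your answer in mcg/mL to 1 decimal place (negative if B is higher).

25.0 mcg/mL

Regimen A: f = (1/2)^(35/46) ≈ 0.5901; Cmin,ss = (1295/69)·f/(1−f) ≈ 27.019 mcg/mL.
Regimen B: f = (1/2)^(165/46) ≈ 0.0832; Cmin,ss = (1527/69)·f/(1−f) ≈ 2.008 mcg/mL.
Difference ≈ 27.019 − 2.008 ≈ 25.011 mcg/mL.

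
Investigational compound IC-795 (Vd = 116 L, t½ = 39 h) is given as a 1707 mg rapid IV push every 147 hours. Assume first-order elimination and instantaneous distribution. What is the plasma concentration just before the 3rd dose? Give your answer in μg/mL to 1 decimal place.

1.2 μg/mL

f = (1/2)^(τ/t½) = (1/2)^(147/39) ≈ 0.0733.
C₀ = D/Vd = 1707/116 ≈ 14.716 μg/mL.
Before the 3rd dose, 2 doses have been given. Superposition: Cmin = C₀·(f + f²).
≈ 14.716 × (0.0733 + 0.0054) ≈ 14.716 × 0.0787 ≈ 1.158 μg/mL.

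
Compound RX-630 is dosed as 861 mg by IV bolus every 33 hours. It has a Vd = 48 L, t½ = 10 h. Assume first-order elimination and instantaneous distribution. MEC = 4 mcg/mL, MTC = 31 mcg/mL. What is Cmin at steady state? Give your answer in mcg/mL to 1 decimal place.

2.0 mcg/mL

k = ln2/t½ = ln2/10 ≈ 0.069315 h⁻¹; fraction remaining f = e^(−kτ) = e^(−0.069315×33) ≈ 0.1015.
Single-dose peak C₀ = D/Vd = 861/48 ≈ 17.938 mcg/mL.
Steady-state trough Cmin,ss = C₀·f/(1−f) ≈ 17.938 × 0.1015/0.8985 ≈ 2.026 mcg/mL.
Trough 2.0 mcg/mL vs MEC 4 mcg/mL: subtherapeutic.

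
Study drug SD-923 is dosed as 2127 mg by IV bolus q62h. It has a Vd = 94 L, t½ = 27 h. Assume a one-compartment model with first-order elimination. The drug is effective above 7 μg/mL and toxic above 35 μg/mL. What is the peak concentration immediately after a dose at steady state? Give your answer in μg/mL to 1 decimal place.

τ/t½ = 62/27 ≈ 2.2963, so fraction remaining f = (1/2)^(62/27) ≈ 0.2036.
At steady state, accumulation factor R = 1/(1 − e^(−kτ)) ≈ 1.2557.
Each bolus raises the concentration by D/Vd = 2127/94 ≈ 22.628 μg/mL.
Cmax,ss = C₀/(1 − f) ≈ 22.628/0.7964 ≈ 28.413 μg/mL.
Peak 28.4 μg/mL vs MTC 35 μg/mL: below toxic threshold.

28.4 μg/mL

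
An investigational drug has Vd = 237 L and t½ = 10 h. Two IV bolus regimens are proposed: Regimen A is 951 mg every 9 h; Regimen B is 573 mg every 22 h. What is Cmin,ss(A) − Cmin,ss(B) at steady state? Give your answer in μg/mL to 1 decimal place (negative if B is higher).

Regimen A: f = (1/2)^(9/10) ≈ 0.5359; Cmin,ss = (951/237)·f/(1−f) ≈ 4.633 μg/mL.
Regimen B: f = (1/2)^(22/10) ≈ 0.2176; Cmin,ss = (573/237)·f/(1−f) ≈ 0.672 μg/mL.
Difference ≈ 4.633 − 0.672 ≈ 3.961 μg/mL.

4.0 μg/mL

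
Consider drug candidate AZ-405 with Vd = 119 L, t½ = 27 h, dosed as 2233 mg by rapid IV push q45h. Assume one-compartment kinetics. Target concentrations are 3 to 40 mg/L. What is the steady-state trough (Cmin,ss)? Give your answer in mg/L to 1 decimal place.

k = ln2/t½ = ln2/27 ≈ 0.025672 h⁻¹; fraction remaining f = e^(−kτ) = e^(−0.025672×45) ≈ 0.3150.
Each bolus raises the concentration by D/Vd = 2233/119 ≈ 18.765 mg/L.
Steady-state trough Cmin,ss = C₀·f/(1−f) ≈ 18.765 × 0.3150/0.6850 ≈ 8.629 mg/L.
Trough 8.6 mg/L vs MEC 3 mg/L: adequate.

8.6 mg/L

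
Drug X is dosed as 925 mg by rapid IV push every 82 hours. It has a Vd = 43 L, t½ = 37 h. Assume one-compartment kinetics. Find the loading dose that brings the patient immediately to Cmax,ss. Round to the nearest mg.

1179 mg

f = (1/2)^(82/37) ≈ 0.215205; accumulation ratio R = 1/(1−f) ≈ 1.27422.
Loading dose to hit Cmax,ss on first dose: D_load = D_maint·R ≈ 925 × 1.27422 ≈ 1178.65 mg.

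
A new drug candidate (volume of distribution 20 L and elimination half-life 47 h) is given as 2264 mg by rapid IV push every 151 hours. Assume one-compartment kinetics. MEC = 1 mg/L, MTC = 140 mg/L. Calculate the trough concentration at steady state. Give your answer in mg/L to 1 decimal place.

k = ln2/t½ = ln2/47 ≈ 0.014748 h⁻¹; fraction remaining f = e^(−kτ) = e^(−0.014748×151) ≈ 0.1079.
At steady state, accumulation factor R = 1/(1 − e^(−kτ)) ≈ 1.1210.
Each bolus raises the concentration by D/Vd = 2264/20 ≈ 113.200 mg/L.
Cmax,ss = C₀/(1 − f) ≈ 113.200/0.8921 ≈ 126.892 mg/L.
Steady-state trough Cmin,ss = Cmax,ss·f ≈ 126.892 × 0.1079 ≈ 13.692 mg/L.
Trough 13.7 mg/L vs MEC 1 mg/L: adequate.

13.7 mg/L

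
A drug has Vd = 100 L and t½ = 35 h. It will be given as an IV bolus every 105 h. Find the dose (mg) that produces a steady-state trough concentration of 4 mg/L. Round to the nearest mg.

τ/t½ = 105/35 ≈ 3, so f = (1/2)^(105/35) ≈ 0.125000.
Cmin,ss = (D/Vd)·f/(1−f), so D = Cmin,ss·Vd·(1−f)/f.
D = 4 × 100 × (1−f)/f ≈ 4 × 100 × 7.00000 ≈ 2800.00 mg.

2800 mg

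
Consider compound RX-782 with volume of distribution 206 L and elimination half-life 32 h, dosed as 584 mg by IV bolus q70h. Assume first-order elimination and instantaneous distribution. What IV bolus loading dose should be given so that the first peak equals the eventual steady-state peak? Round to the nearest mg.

748 mg

f = (1/2)^(70/32) ≈ 0.219532; accumulation ratio R = 1/(1−f) ≈ 1.28128.
Loading dose to hit Cmax,ss on first dose: D_load = D_maint·R ≈ 584 × 1.28128 ≈ 748.27 mg.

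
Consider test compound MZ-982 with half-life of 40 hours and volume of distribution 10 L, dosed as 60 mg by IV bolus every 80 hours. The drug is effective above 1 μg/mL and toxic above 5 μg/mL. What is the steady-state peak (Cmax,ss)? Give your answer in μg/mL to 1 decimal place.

8.0 μg/mL

The dosing interval is 2 half-lives, so f = 2^(−2) = 0.25.
At steady state, R = 1/(1 − 0.25) = 4/3.
Single-dose peak C₀ = D/Vd = 60/10 = 6 μg/mL.
Steady-state peak Cmax,ss = C₀·R = 6 × 4/3 ≈ 8.000 μg/mL.
Peak 8.0 μg/mL vs MTC 5 μg/mL: exceeds toxic threshold.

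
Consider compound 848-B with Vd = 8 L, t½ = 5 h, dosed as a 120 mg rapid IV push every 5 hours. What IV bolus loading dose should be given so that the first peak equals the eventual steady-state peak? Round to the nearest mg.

240 mg

f = (1/2)^(5/5) ≈ 0.500000; accumulation ratio R = 1/(1−f) ≈ 2.00000.
Loading dose to hit Cmax,ss on first dose: D_load = D_maint·R ≈ 120 × 2.00000 ≈ 240.00 mg.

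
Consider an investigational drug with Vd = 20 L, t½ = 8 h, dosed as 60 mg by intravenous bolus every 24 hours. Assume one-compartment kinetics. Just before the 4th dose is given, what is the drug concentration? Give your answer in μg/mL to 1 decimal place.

0.4 μg/mL

f = (1/2)^(τ/t½) = (1/2)^(24/8) ≈ 0.1250.
C₀ = D/Vd = 60/20 ≈ 3.000 μg/mL.
Before the 4th dose, 3 doses have been given. Superposition: Cmin = C₀·(f + f² + … + f^3).
≈ 3.000 × (0.1250 + 0.0156 + 0.0020) ≈ 3.000 × 0.1426 ≈ 0.428 μg/mL.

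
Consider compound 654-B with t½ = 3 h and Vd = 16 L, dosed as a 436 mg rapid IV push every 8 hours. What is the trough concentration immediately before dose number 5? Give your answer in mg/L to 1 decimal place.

f = (1/2)^(τ/t½) = (1/2)^(8/3) ≈ 0.1575.
C₀ = D/Vd = 436/16 ≈ 27.250 mg/L.
Before the 5th dose, 4 doses have been given. Superposition: Cmin = C₀·(f + f² + … + f^4).
≈ 27.250 × (0.1575 + 0.0248 + 0.0039 + 0.0006) ≈ 27.250 × 0.1868 ≈ 5.090 mg/L.

5.1 mg/L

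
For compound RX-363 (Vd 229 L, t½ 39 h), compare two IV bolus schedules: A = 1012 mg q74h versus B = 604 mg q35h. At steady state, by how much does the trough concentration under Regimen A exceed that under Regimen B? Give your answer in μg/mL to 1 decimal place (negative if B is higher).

-1.4 μg/mL

Regimen A: f = (1/2)^(74/39) ≈ 0.2684; Cmin,ss = (1012/229)·f/(1−f) ≈ 1.621 μg/mL.
Regimen B: f = (1/2)^(35/39) ≈ 0.5368; Cmin,ss = (604/229)·f/(1−f) ≈ 3.057 μg/mL.
Difference ≈ 1.621 − 3.057 ≈ -1.436 μg/mL.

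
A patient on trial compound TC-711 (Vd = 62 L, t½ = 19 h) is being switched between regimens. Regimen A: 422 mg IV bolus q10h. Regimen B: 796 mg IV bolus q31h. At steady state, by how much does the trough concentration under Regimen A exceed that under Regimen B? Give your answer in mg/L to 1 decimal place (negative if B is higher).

9.3 mg/L

Regimen A: f = (1/2)^(10/19) ≈ 0.6943; Cmin,ss = (422/62)·f/(1−f) ≈ 15.459 mg/L.
Regimen B: f = (1/2)^(31/19) ≈ 0.3227; Cmin,ss = (796/62)·f/(1−f) ≈ 6.117 mg/L.
Difference ≈ 15.459 − 6.117 ≈ 9.342 mg/L.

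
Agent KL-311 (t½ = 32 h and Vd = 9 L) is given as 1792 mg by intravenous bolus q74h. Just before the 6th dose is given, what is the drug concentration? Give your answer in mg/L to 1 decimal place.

50.2 mg/L

f = (1/2)^(τ/t½) = (1/2)^(74/32) ≈ 0.2013.
C₀ = D/Vd = 1792/9 ≈ 199.111 mg/L.
Before the 6th dose, 5 doses have been given. Superposition: Cmin = C₀·(f + f² + … + f^5).
≈ 199.111 × (0.2013 + 0.0405 + 0.0082 + 0.0016 + 0.0003) ≈ 199.111 × 0.2519 ≈ 50.156 mg/L.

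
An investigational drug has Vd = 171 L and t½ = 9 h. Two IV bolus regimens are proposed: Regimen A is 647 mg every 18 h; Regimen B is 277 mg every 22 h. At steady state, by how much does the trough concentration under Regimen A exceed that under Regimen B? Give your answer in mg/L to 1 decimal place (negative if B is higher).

0.9 mg/L

Regimen A: f = (1/2)^(18/9) ≈ 0.2500; Cmin,ss = (647/171)·f/(1−f) ≈ 1.261 mg/L.
Regimen B: f = (1/2)^(22/9) ≈ 0.1837; Cmin,ss = (277/171)·f/(1−f) ≈ 0.365 mg/L.
Difference ≈ 1.261 − 0.365 ≈ 0.896 mg/L.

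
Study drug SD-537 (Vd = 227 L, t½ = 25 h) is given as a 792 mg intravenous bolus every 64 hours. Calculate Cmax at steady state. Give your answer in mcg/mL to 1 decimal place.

4.2 mcg/mL

k = ln2/t½ = ln2/25 ≈ 0.027726 h⁻¹; fraction remaining f = e^(−kτ) = e^(−0.027726×64) ≈ 0.1696.
Accumulation ratio R = 1/(1 − f) ≈ 1/0.8304 ≈ 1.2042.
Single-dose peak C₀ = D/Vd = 792/227 ≈ 3.489 mcg/mL.
Steady-state peak Cmax,ss = C₀·R ≈ 3.489 × 1.2042 ≈ 4.201 mcg/mL.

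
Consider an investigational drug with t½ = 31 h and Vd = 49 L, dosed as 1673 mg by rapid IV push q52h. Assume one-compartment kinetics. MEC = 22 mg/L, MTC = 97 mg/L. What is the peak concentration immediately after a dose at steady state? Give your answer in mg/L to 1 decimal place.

49.7 mg/L

Over one 52-h interval, 52/31 ≈ 1.6774 half-lives elapse, leaving f ≈ 0.3126 of each dose.
Accumulation ratio R = 1/(1 − f) ≈ 1/0.6874 ≈ 1.4548.
Single-dose peak C₀ = D/Vd = 1673/49 ≈ 34.143 mg/L.
Cmax,ss = C₀/(1 − f) ≈ 34.143/0.6874 ≈ 49.670 mg/L.
Peak 49.7 mg/L vs MTC 97 mg/L: below toxic threshold.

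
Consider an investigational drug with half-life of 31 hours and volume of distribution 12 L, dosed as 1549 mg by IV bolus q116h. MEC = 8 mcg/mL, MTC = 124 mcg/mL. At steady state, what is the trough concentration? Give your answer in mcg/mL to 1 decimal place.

10.4 mcg/mL

τ/t½ = 116/31 ≈ 3.7419, so fraction remaining f = (1/2)^(116/31) ≈ 0.0747.
At steady state, accumulation factor R = 1/(1 − e^(−kτ)) ≈ 1.0807.
Each bolus raises the concentration by D/Vd = 1549/12 ≈ 129.083 mcg/mL.
Steady-state peak Cmax,ss = C₀·R ≈ 129.083 × 1.0807 ≈ 139.500 mcg/mL.
One interval later, Cmin,ss = Cmax,ss·e^(−kτ) ≈ 139.500 × 0.0747 ≈ 10.421 mcg/mL.
Trough 10.4 mcg/mL vs MEC 8 mcg/mL: adequate.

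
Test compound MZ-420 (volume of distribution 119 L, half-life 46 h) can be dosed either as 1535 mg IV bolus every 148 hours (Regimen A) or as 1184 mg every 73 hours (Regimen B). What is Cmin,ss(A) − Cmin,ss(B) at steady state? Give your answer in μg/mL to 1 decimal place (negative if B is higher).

-3.4 μg/mL

Regimen A: f = (1/2)^(148/46) ≈ 0.1075; Cmin,ss = (1535/119)·f/(1−f) ≈ 1.554 μg/mL.
Regimen B: f = (1/2)^(73/46) ≈ 0.3329; Cmin,ss = (1184/119)·f/(1−f) ≈ 4.965 μg/mL.
Difference ≈ 1.554 − 4.965 ≈ -3.411 μg/mL.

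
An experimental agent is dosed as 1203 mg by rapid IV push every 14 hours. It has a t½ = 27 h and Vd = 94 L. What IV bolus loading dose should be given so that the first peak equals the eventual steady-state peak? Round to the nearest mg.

3985 mg

f = (1/2)^(14/27) ≈ 0.698088; accumulation ratio R = 1/(1−f) ≈ 3.31222.
Loading dose to hit Cmax,ss on first dose: D_load = D_maint·R ≈ 1203 × 3.31222 ≈ 3984.60 mg.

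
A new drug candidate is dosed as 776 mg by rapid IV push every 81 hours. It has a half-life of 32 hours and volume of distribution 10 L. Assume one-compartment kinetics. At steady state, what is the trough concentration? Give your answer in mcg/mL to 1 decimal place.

16.2 mcg/mL

Over one 81-h interval, 81/32 ≈ 2.5312 half-lives elapse, leaving f ≈ 0.1730 of each dose.
Each bolus raises the concentration by D/Vd = 776/10 ≈ 77.600 mcg/mL.
Steady-state trough Cmin,ss = C₀·f/(1−f) ≈ 77.600 × 0.1730/0.8270 ≈ 16.233 mcg/mL.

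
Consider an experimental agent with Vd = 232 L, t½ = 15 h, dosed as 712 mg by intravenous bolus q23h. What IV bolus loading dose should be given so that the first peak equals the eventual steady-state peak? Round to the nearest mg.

1088 mg

f = (1/2)^(23/15) ≈ 0.345478; accumulation ratio R = 1/(1−f) ≈ 1.52783.
Loading dose to hit Cmax,ss on first dose: D_load = D_maint·R ≈ 712 × 1.52783 ≈ 1087.81 mg.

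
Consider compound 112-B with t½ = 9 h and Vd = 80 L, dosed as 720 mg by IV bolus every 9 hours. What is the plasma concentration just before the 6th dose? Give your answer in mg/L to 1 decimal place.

f = (1/2)^(τ/t½) = (1/2)^(9/9) ≈ 0.5000.
C₀ = D/Vd = 720/80 ≈ 9.000 mg/L.
Before the 6th dose, 5 doses have been given. Superposition: Cmin = C₀·(f + f² + … + f^5).
≈ 9.000 × (0.5000 + 0.2500 + 0.1250 + 0.0625 + 0.0313) ≈ 9.000 × 0.9688 ≈ 8.719 mg/L.

8.7 mg/L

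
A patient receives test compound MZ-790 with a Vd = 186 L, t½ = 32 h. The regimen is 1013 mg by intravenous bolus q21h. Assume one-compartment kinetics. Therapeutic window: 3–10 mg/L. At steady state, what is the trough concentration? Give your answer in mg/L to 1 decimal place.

9.5 mg/L

τ/t½ = 21/32 ≈ 0.65625, so fraction remaining f = (1/2)^(21/32) ≈ 0.6345.
Single-dose peak C₀ = D/Vd = 1013/186 ≈ 5.446 mg/L.
Steady-state trough Cmin,ss = C₀·f/(1−f) ≈ 5.446 × 0.6345/0.3655 ≈ 9.454 mg/L.
Trough 9.5 mg/L vs MEC 3 mg/L: adequate.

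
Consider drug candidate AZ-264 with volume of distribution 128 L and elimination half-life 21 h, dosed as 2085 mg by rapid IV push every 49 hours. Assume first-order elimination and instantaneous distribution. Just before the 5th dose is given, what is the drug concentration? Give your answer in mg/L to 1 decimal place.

f = (1/2)^(τ/t½) = (1/2)^(49/21) ≈ 0.1984.
C₀ = D/Vd = 2085/128 ≈ 16.289 mg/L.
Before the 5th dose, 4 doses have been given. Superposition: Cmin = C₀·(f + f² + … + f^4).
≈ 16.289 × (0.1984 + 0.0394 + 0.0078 + 0.0015) ≈ 16.289 × 0.2471 ≈ 4.025 mg/L.

4.0 mg/L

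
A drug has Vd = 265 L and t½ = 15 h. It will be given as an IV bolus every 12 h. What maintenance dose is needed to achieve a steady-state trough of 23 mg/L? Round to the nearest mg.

4517 mg

τ/t½ = 12/15 ≈ 0.8, so f = (1/2)^(12/15) ≈ 0.574349.
Cmin,ss = (D/Vd)·f/(1−f), so D = Cmin,ss·Vd·(1−f)/f.
D = 23 × 265 × (1−f)/f ≈ 23 × 265 × 0.74110 ≈ 4517.00 mg.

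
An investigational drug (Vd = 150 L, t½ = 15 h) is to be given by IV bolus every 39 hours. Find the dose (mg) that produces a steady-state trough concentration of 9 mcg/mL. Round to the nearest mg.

6835 mg

τ/t½ = 39/15 ≈ 2.6, so f = (1/2)^(39/15) ≈ 0.164938.
Cmin,ss = (D/Vd)·f/(1−f), so D = Cmin,ss·Vd·(1−f)/f.
D = 9 × 150 × (1−f)/f ≈ 9 × 150 × 5.06288 ≈ 6834.89 mg.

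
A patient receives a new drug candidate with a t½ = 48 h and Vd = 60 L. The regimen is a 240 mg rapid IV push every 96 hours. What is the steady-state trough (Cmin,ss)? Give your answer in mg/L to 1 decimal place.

The dosing interval is 2 half-lives, so f = 2^(−2) = 0.25.
At steady state, R = 1/(1 − 0.25) = 4/3.
Single-dose peak C₀ = D/Vd = 240/60 = 4 mg/L.
Steady-state peak Cmax,ss = C₀·R = 4 × 4/3 ≈ 5.333 mg/L.
Steady-state trough Cmin,ss = Cmax,ss·f ≈ 5.333 × 0.25 ≈ 1.333 mg/L.

1.3 mg/L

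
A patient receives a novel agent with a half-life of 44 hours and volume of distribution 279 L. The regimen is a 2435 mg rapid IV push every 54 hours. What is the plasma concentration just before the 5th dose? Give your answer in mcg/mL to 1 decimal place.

6.3 mcg/mL

f = (1/2)^(τ/t½) = (1/2)^(54/44) ≈ 0.4271.
C₀ = D/Vd = 2435/279 ≈ 8.728 mcg/mL.
Before the 5th dose, 4 doses have been given. Superposition: Cmin = C₀·(f + f² + … + f^4).
≈ 8.728 × (0.4271 + 0.1824 + 0.0779 + 0.0333) ≈ 8.728 × 0.7207 ≈ 6.290 mcg/mL.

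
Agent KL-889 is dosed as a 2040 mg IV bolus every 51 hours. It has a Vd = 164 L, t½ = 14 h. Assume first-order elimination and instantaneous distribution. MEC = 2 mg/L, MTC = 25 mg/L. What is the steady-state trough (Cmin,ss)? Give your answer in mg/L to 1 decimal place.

τ/t½ = 51/14 ≈ 3.6429, so fraction remaining f = (1/2)^(51/14) ≈ 0.0801.
Each bolus raises the concentration by D/Vd = 2040/164 ≈ 12.439 mg/L.
Steady-state trough Cmin,ss = C₀·f/(1−f) ≈ 12.439 × 0.0801/0.9199 ≈ 1.083 mg/L.
Trough 1.1 mg/L vs MEC 2 mg/L: subtherapeutic.

1.1 mg/L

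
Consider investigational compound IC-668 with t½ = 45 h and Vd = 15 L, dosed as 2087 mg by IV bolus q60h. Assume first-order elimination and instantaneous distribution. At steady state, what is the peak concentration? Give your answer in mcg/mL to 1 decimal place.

230.7 mcg/mL

k = ln2/t½ = ln2/45 ≈ 0.015403 h⁻¹; fraction remaining f = e^(−kτ) = e^(−0.015403×60) ≈ 0.3969.
At steady state, accumulation factor R = 1/(1 − e^(−kτ)) ≈ 1.6581.
Single-dose peak C₀ = D/Vd = 2087/15 ≈ 139.133 mcg/mL.
Cmax,ss = C₀/(1 − f) ≈ 139.133/0.6031 ≈ 230.696 mcg/mL.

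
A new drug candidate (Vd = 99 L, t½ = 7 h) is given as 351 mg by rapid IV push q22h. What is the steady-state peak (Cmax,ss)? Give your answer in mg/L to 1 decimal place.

4.0 mg/L

Over one 22-h interval, 22/7 ≈ 3.1429 half-lives elapse, leaving f ≈ 0.1132 of each dose.
At steady state, accumulation factor R = 1/(1 − e^(−kτ)) ≈ 1.1276.
Single-dose peak C₀ = D/Vd = 351/99 ≈ 3.545 mg/L.
Steady-state peak Cmax,ss = C₀·R ≈ 3.545 × 1.1276 ≈ 3.997 mg/L.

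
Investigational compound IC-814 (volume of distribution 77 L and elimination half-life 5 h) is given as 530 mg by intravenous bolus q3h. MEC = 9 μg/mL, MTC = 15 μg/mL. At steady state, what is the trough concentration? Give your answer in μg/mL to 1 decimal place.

13.3 μg/mL

Over one 3-h interval, 3/5 ≈ 0.6 half-lives elapse, leaving f ≈ 0.6598 of each dose.
Each bolus raises the concentration by D/Vd = 530/77 ≈ 6.883 μg/mL.
Steady-state trough Cmin,ss = C₀·f/(1−f) ≈ 6.883 × 0.6598/0.3402 ≈ 13.349 μg/mL.
Trough 13.3 μg/mL vs MEC 9 μg/mL: adequate.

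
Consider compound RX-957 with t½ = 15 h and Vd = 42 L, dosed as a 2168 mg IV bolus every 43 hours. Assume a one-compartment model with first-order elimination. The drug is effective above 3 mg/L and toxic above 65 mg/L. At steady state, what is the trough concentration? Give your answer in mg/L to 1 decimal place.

k = ln2/t½ = ln2/15 ≈ 0.046210 h⁻¹; fraction remaining f = e^(−kτ) = e^(−0.046210×43) ≈ 0.1371.
At steady state, accumulation factor R = 1/(1 − e^(−kτ)) ≈ 1.1589.
Each bolus raises the concentration by D/Vd = 2168/42 ≈ 51.619 mg/L.
Cmax,ss = C₀/(1 − f) ≈ 51.619/0.8629 ≈ 59.820 mg/L.
One interval later, Cmin,ss = Cmax,ss·e^(−kτ) ≈ 59.820 × 0.1371 ≈ 8.201 mg/L.
Trough 8.2 mg/L vs MEC 3 mg/L: adequate.

8.2 mg/L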